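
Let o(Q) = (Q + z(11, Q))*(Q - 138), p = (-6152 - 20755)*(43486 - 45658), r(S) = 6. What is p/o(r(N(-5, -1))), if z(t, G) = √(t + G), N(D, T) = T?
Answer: -29221002/209 + 4870167*√17/209 ≈ -43736.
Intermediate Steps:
z(t, G) = √(G + t)
p = 58442004 (p = -26907*(-2172) = 58442004)
o(Q) = (-138 + Q)*(Q + √(11 + Q)) (o(Q) = (Q + √(Q + 11))*(Q - 138) = (Q + √(11 + Q))*(-138 + Q) = (-138 + Q)*(Q + √(11 + Q)))
p/o(r(N(-5, -1))) = 58442004/(6² - 138*6 - 138*√(11 + 6) + 6*√(11 + 6)) = 58442004/(36 - 828 - 138*√17 + 6*√17) = 58442004/(-792 - 132*√17)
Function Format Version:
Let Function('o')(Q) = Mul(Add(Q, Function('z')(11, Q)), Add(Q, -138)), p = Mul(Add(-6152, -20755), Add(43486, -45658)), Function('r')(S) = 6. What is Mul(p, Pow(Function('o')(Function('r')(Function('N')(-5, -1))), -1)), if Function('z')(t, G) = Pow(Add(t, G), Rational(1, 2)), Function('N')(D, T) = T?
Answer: Add(Rational(-29221002, 209), Mul(Rational(4870167, 209), Pow(17, Rational(1, 2)))) ≈ -43736.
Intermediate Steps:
Function('z')(t, G) = Pow(Add(G, t), Rational(1, 2))
p = 58442004 (p = Mul(-26907, -2172) = 58442004)
Function('o')(Q) = Mul(Add(-138, Q), Add(Q, Pow(Add(11, Q), Rational(1, 2)))) (Function('o')(Q) = Mul(Add(Q, Pow(Add(Q, 11), Rational(1, 2))), Add(Q, -138)) = Mul(Add(Q, Pow(Add(11, Q), Rational(1, 2))), Add(-138, Q)) = Mul(Add(-138, Q), Add(Q, Pow(Add(11, Q), Rational(1, 2)))))
Mul(p, Pow(Function('o')(Function('r')(Function('N')(-5, -1))), -1)) = Mul(58442004, Pow(Add(Pow(6, 2), Mul(-138, 6), Mul(-138, Pow(Add(11, 6), Rational(1, 2))), Mul(6, Pow(Add(11, 6), Rational(1, 2)))), -1)) = Mul(58442004, Pow(Add(36, -828, Mul(-138, Pow(17, Rational(1, 2))), Mul(6, Pow(17, Rational(1, 2)))), -1)) = Mul(58442004, Pow(Add(-792, Mul(-132, Pow(17, Rational(1, 2)))), -1))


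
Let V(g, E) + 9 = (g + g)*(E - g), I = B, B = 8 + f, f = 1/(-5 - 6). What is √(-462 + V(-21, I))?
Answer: I*√203907/11 ≈ 41.051*I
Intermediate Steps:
f = -1/11 (f = 1/(-11) = -1/11 ≈ -0.090909)
B = 87/11 (B = 8 - 1/11 = 87/11 ≈ 7.9091)
I = 87/11 ≈ 7.9091
V(g, E) = -9 + 2*g*(E - g) (V(g, E) = -9 + (g + g)*(E - g) = -9 + (2*g)*(E - g) = -9 + 2*g*(E - g))
√(-462 + V(-21, I)) = √(-462 + (-9 - 2*(-21)² + 2*(87/11)*(-21))) = √(-462 + (-9 - 2*441 - 3654/11)) = √(-462 + (-9 - 882 - 3654/11)) = √(-462 - 13455/11) = √(-18537/11) = I*√203907/11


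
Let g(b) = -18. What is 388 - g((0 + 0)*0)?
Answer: 406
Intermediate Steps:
388 - g((0 + 0)*0) = 388 - 1*(-18) = 388 + 18 = 406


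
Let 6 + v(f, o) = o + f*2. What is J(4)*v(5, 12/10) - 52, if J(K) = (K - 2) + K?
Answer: -104/5 ≈ -20.800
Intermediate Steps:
J(K) = -2 + 2*K (J(K) = (-2 + K) + K = -2 + 2*K)
v(f, o) = -6 + o + 2*f (v(f, o) = -6 + (o + f*2) = -6 + (o + 2*f) = -6 + o + 2*f)
J(4)*v(5, 12/10) - 52 = (-2 + 2*4)*(-6 + 12/10 + 2*5) - 52 = (-2 + 8)*(-6 + 12*(⅒) + 10) - 52 = 6*(-6 + 6/5 + 10) - 52 = 6*(26/5) - 52 = 156/5 - 52 = -104/5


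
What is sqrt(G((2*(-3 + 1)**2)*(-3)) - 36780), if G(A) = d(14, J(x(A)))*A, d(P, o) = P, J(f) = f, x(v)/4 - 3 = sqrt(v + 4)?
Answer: 6*I*sqrt(1031) ≈ 192.66*I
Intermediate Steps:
x(v) = 12 + 4*sqrt(4 + v) (x(v) = 12 + 4*sqrt(v + 4) = 12 + 4*sqrt(4 + v))
G(A) = 14*A
sqrt(G((2*(-3 + 1)**2)*(-3)) - 36780) = sqrt(14*((2*(-3 + 1)**2)*(-3)) - 36780) = sqrt(14*((2*(-2)**2)*(-3)) - 36780) = sqrt(14*((2*4)*(-3)) - 36780) = sqrt(14*(8*(-3)) - 36780) = sqrt(14*(-24) - 36780) = sqrt(-336 - 36780) = sqrt(-37116) = 6*I*sqrt(1031)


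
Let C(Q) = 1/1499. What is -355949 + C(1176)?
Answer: -533567550/1499 ≈ -3.5595e+5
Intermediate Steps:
C(Q) = 1/1499
-355949 + C(1176) = -355949 + 1/1499 = -533567550/1499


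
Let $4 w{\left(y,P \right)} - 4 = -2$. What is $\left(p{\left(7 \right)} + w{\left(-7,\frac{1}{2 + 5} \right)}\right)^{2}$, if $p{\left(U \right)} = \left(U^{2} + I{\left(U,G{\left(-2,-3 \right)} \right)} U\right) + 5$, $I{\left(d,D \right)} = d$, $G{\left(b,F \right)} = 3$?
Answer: $\frac{42849}{4} \approx 10712.0$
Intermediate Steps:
$w{\left(y,P \right)} = \frac{1}{2}$ ($w{\left(y,P \right)} = 1 + \frac{1}{4} \left(-2\right) = 1 - \frac{1}{2} = \frac{1}{2}$)
$p{\left(U \right)} = 5 + 2 U^{2}$ ($p{\left(U \right)} = \left(U^{2} + U U\right) + 5 = \left(U^{2} + U^{2}\right) + 5 = 2 U^{2} + 5 = 5 + 2 U^{2}$)
$\left(p{\left(7 \right)} + w{\left(-7,\frac{1}{2 + 5} \right)}\right)^{2} = \left(\left(5 + 2 \cdot 7^{2}\right) + \frac{1}{2}\right)^{2} = \left(\left(5 + 2 \cdot 49\right) + \frac{1}{2}\right)^{2} = \left(\left(5 + 98\right) + \frac{1}{2}\right)^{2} = \left(103 + \frac{1}{2}\right)^{2} = \left(\frac{207}{2}\right)^{2} = \frac{42849}{4}$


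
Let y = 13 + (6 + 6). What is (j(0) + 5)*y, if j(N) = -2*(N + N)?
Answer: 125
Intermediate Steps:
y = 25 (y = 13 + 12 = 25)
j(N) = -4*N
(j(0) + 5)*y = (-4*0 + 5)*25 = (0 + 5)*25 = 5*25 = 125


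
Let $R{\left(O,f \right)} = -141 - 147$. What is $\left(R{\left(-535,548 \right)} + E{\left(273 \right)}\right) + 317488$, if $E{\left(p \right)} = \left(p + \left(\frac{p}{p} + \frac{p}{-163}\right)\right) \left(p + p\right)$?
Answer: $\frac{75939994}{163} \approx 4.6589 \cdot 10^{5}$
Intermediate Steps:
$R{\left(O,f \right)} = -288$ ($R{\left(O,f \right)} = -141 - 147 = -288$)
$E{\left(p \right)} = 2 p \left(1 + \frac{162 p}{163}\right)$ ($E{\left(p \right)} = \left(p + \left(1 + p \left(- \frac{1}{163}\right)\right)\right) 2 p = \left(p - \left(-1 + \frac{p}{163}\right)\right) 2 p = \left(1 + \frac{162 p}{163}\right) 2 p = 2 p \left(1 + \frac{162 p}{163}\right)$)
$\left(R{\left(-535,548 \right)} + E{\left(273 \right)}\right) + 317488 = \left(-288 + \frac{2}{163} \cdot 273 \left(163 + 162 \cdot 273\right)\right) + 317488 = \left(-288 + \frac{2}{163} \cdot 273 \left(163 + 44226\right)\right) + 317488 = \left(-288 + \frac{2}{163} \cdot 273 \cdot 44389\right) + 317488 = \left(-288 + \frac{24236394}{163}\right) + 317488 = \frac{24189450}{163} + 317488 = \frac{75939994}{163}$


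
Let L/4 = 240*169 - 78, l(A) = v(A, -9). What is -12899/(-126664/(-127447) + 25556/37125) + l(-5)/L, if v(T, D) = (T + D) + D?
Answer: -2470666295292055309/322213909688424 ≈ -7667.8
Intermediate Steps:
v(T, D) = T + 2*D (v(T, D) = (D + T) + D = T + 2*D)
l(A) = -18 + A (l(A) = A + 2*(-9) = A - 18 = -18 + A)
L = 161928 (L = 4*(240*169 - 78) = 4*(40560 - 78) = 4*40482 = 161928)
-12899/(-126664/(-127447) + 25556/37125) + l(-5)/L = -12899/(-126664/(-127447) + 25556/37125) + (-18 - 5)/161928 = -12899/(-126664*(-1/127447) + 25556*(1/37125)) - 23*1/161928 = -12899/(126664/127447 + 25556/37125) - 23/161928 = -12899/7959436532/4731469875 - 23/161928 = -12899*4731469875/7959436532 - 23/161928 = -61031229917625/7959436532 - 23/161928 = -2470666295292055309/322213909688424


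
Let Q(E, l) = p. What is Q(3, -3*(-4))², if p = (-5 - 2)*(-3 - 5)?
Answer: 3136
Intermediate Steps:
p = 56 (p = -7*(-8) = 56)
Q(E, l) = 56
Q(3, -3*(-4))² = 56² = 3136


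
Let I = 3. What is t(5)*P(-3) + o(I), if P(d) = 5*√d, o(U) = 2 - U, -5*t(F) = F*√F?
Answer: -1 - 5*I*√15 ≈ -1.0 - 19.365*I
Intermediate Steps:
t(F) = -F^(3/2)/5 (t(F) = -F*√F/5 = -F^(3/2)/5)
t(5)*P(-3) + o(I) = (-√5)*(5*√(-3)) + (2 - 1*3) = (-√5)*(5*(I*√3)) + (2 - 3) = (-√5)*(5*I*√3) - 1 = -5*I*√15 - 1 = -1 - 5*I*√15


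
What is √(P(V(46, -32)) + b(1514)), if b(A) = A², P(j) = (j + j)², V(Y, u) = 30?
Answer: 194*√61 ≈ 1515.2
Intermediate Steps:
P(j) = 4*j² (P(j) = (2*j)² = 4*j²)
√(P(V(46, -32)) + b(1514)) = √(4*30² + 1514²) = √(4*900 + 2292196) = √(3600 + 2292196) = √2295796 = 194*√61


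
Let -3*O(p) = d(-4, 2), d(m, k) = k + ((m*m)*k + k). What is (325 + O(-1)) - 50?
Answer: 263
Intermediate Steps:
d(m, k) = 2*k + k*m² (d(m, k) = k + (m²*k + k) = k + (k*m² + k) = k + (k + k*m²) = 2*k + k*m²)
O(p) = -12 (O(p) = -2*(2 + (-4)²)/3 = -2*(2 + 16)/3 = -2*18/3 = -⅓*36 = -12)
(325 + O(-1)) - 50 = (325 - 12) - 50 = 313 - 50 = 263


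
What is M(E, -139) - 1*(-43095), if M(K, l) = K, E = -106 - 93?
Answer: 42896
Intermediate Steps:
E = -199
M(E, -139) - 1*(-43095) = -199 - 1*(-43095) = -199 + 43095 = 42896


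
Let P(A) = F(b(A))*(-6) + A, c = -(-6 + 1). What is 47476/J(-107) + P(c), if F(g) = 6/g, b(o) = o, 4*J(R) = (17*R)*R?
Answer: -1191443/973165 ≈ -1.2243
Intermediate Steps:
J(R) = 17*R**2/4 (J(R) = ((17*R)*R)/4 = (17*R**2)/4 = 17*R**2/4)
c = 5 (c = -1*(-5) = 5)
P(A) = A - 36/A (P(A) = (6/A)*(-6) + A = -36/A + A = A - 36/A)
47476/J(-107) + P(c) = 47476/(((17/4)*(-107)**2)) + (5 - 36/5) = 47476/(((17/4)*11449)) + (5 - 36*1/5) = 47476/(194633/4) + (5 - 36/5) = 47476*(4/194633) - 11/5 = 189904/194633 - 11/5 = -1191443/973165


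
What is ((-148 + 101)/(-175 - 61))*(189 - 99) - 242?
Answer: -26441/118 ≈ -224.08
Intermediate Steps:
((-148 + 101)/(-175 - 61))*(189 - 99) - 242 = -47/(-236)*90 - 242 = -47*(-1/236)*90 - 242 = (47/236)*90 - 242 = 2115/118 - 242 = -26441/118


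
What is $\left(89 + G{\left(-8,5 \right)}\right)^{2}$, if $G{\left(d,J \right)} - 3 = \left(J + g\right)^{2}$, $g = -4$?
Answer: $8649$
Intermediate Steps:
$G{\left(d,J \right)} = 3 + \left(-4 + J\right)^{2}$ ($G{\left(d,J \right)} = 3 + \left(J - 4\right)^{2} = 3 + \left(-4 + J\right)^{2}$)
$\left(89 + G{\left(-8,5 \right)}\right)^{2} = \left(89 + \left(3 + \left(-4 + 5\right)^{2}\right)\right)^{2} = \left(89 + \left(3 + 1^{2}\right)\right)^{2} = \left(89 + \left(3 + 1\right)\right)^{2} = \left(89 + 4\right)^{2} = 93^{2} = 8649$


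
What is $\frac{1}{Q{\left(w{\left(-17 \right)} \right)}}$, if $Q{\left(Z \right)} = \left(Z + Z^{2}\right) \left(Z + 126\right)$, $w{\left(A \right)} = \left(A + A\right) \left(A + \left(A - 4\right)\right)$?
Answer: $\frac{1}{2368848408} \approx 4.2215 \cdot 10^{-10}$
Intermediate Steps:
$w{\left(A \right)} = 2 A \left(-4 + 2 A\right)$ ($w{\left(A \right)} = 2 A \left(A + \left(A - 4\right)\right) = 2 A \left(A + \left(-4 + A\right)\right) = 2 A \left(-4 + 2 A\right)$)
$Q{\left(Z \right)} = \left(126 + Z\right) \left(Z + Z^{2}\right)$ ($Q{\left(Z \right)} = \left(Z + Z^{2}\right) \left(126 + Z\right) = \left(126 + Z\right) \left(Z + Z^{2}\right)$)
$\frac{1}{Q{\left(w{\left(-17 \right)} \right)}} = \frac{1}{4 \left(-17\right) \left(-2 - 17\right) \left(126 + \left(4 \left(-17\right) \left(-2 - 17\right)\right)^{2} + 127 \cdot 4 \left(-17\right) \left(-2 - 17\right)\right)} = \frac{1}{4 \left(-17\right) \left(-19\right) \left(126 + \left(4 \left(-17\right) \left(-19\right)\right)^{2} + 127 \cdot 4 \left(-17\right) \left(-19\right)\right)} = \frac{1}{1292 \left(126 + 1292^{2} + 127 \cdot 1292\right)} = \frac{1}{1292 \left(126 + 1669264 + 164084\right)} = \frac{1}{1292 \cdot 1833474} = \frac{1}{2368848408}$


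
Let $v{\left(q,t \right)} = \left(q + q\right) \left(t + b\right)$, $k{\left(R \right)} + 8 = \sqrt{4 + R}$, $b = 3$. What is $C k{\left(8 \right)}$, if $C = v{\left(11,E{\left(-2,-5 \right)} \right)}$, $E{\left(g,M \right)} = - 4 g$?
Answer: $-1936 + 484 \sqrt{3} \approx -1097.7$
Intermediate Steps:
$k{\left(R \right)} = -8 + \sqrt{4 + R}$
$v{\left(q,t \right)} = 2 q \left(3 + t\right)$ ($v{\left(q,t \right)} = \left(q + q\right) \left(t + 3\right) = 2 q \left(3 + t\right)$)
$C = 242$ ($C = 2 \cdot 11 \left(3 - -8\right) = 2 \cdot 11 \left(3 + 8\right) = 2 \cdot 11 \cdot 11 = 242$)
$C k{\left(8 \right)} = 242 \left(-8 + \sqrt{4 + 8}\right) = 242 \left(-8 + \sqrt{12}\right) = 242 \left(-8 + 2 \sqrt{3}\right) = -1936 + 484 \sqrt{3}$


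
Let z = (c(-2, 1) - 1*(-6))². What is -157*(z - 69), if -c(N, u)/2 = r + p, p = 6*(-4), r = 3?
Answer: -350895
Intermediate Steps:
p = -24
c(N, u) = 42 (c(N, u) = -2*(3 - 24) = -2*(-21) = 42)
z = 2304 (z = (42 - 1*(-6))² = (42 + 6)² = 48² = 2304)
-157*(z - 69) = -157*(2304 - 69) = -157*2235 = -350895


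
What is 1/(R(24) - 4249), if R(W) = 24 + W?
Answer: -1/4201 ≈ -0.00023804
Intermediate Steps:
1/(R(24) - 4249) = 1/((24 + 24) - 4249) = 1/(48 - 4249) = 1/(-4201) = -1/4201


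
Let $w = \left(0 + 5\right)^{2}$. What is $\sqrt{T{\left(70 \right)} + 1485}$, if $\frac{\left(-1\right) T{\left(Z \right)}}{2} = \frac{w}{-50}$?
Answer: $\sqrt{1486} \approx 38.549$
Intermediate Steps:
$w = 25$ ($w = 5^{2} = 25$)
$T{\left(Z \right)} = 1$ ($T{\left(Z \right)} = - 2 \frac{25}{-50} = - 2 \cdot 25 \left(- \frac{1}{50}\right) = \left(-2\right) \left(- \frac{1}{2}\right) = 1$)
$\sqrt{T{\left(70 \right)} + 1485} = \sqrt{1 + 1485} = \sqrt{1486}$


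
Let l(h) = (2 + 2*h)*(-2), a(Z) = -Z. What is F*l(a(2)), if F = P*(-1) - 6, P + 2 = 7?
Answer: -44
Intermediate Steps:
P = 5 (P = -2 + 7 = 5)
l(h) = -4 - 4*h
F = -11 (F = 5*(-1) - 6 = -5 - 6 = -11)
F*l(a(2)) = -11*(-4 - (-4)*2) = -11*(-4 - 4*(-2)) = -11*(-4 + 8) = -11*4 = -44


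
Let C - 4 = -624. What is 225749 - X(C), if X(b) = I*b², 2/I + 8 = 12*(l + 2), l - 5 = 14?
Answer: 13578489/61 ≈ 2.2260e+5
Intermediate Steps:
l = 19 (l = 5 + 14 = 19)
I = 1/122 (I = 2/(-8 + 12*(19 + 2)) = 2/(-8 + 12*21) = 2/(-8 + 252) = 2/244 = 2*(1/244) = 1/122 ≈ 0.0081967)
C = -620 (C = 4 - 624 = -620)
X(b) = b²/122
225749 - X(C) = 225749 - (-620)²/122 = 225749 - 384400/122 = 225749 - 1*192200/61 = 225749 - 192200/61 = 13578489/61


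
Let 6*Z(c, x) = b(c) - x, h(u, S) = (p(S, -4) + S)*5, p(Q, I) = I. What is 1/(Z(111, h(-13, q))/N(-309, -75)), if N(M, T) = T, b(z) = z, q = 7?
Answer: -75/16 ≈ -4.6875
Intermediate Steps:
h(u, S) = -20 + 5*S (h(u, S) = (-4 + S)*5 = -20 + 5*S)
Z(c, x) = -x/6 + c/6 (Z(c, x) = (c - x)/6 = -x/6 + c/6)
1/(Z(111, h(-13, q))/N(-309, -75)) = 1/((-(-20 + 5*7)/6 + (⅙)*111)/(-75)) = 1/((-(-20 + 35)/6 + 37/2)*(-1/75)) = 1/((-⅙*15 + 37/2)*(-1/75)) = 1/((-5/2 + 37/2)*(-1/75)) = 1/(16*(-1/75)) = 1/(-16/75) = -75/16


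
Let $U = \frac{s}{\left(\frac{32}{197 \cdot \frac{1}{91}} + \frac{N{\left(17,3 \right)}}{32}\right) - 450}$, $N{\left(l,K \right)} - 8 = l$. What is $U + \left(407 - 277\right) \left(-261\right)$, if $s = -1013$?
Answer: $- \frac{92917399678}{2738691} \approx -33928.0$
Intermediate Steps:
$N{\left(l,K \right)} = 8 + l$
$U = \frac{6385952}{2738691}$ ($U = - \frac{1013}{\left(\frac{32}{197 \cdot \frac{1}{91}} + \frac{8 + 17}{32}\right) - 450} = - \frac{1013}{\left(\frac{32}{197 \cdot \frac{1}{91}} + 25 \cdot \frac{1}{32}\right) - 450} = - \frac{1013}{\left(\frac{32}{\frac{197}{91}} + \frac{25}{32}\right) - 450} = - \frac{1013}{\left(32 \cdot \frac{91}{197} + \frac{25}{32}\right) - 450} = - \frac{1013}{\left(\frac{2912}{197} + \frac{25}{32}\right) - 450} = - \frac{1013}{\frac{98109}{6304} - 450} = - \frac{1013}{- \frac{2738691}{6304}} = \left(-1013\right) \left(- \frac{6304}{2738691}\right) = \frac{6385952}{2738691} \approx 2.3318$)
$U + \left(407 - 277\right) \left(-261\right) = \frac{6385952}{2738691} + \left(407 - 277\right) \left(-261\right) = \frac{6385952}{2738691} + 130 \left(-261\right) = \frac{6385952}{2738691} - 33930 = - \frac{92917399678}{2738691}$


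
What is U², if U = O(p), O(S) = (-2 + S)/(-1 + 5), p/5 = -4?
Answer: 121/4 ≈ 30.250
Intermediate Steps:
p = -20 (p = 5*(-4) = -20)
O(S) = -½ + S/4 (O(S) = (-2 + S)/4 = (-2 + S)*(¼) = -½ + S/4)
U = -11/2 (U = -½ + (¼)*(-20) = -½ - 5 = -11/2 ≈ -5.5000)
U² = (-11/2)² = 121/4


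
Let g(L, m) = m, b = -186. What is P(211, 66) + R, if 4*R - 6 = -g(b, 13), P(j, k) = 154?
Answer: 609/4 ≈ 152.25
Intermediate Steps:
R = -7/4 (R = 3/2 + (-1*13)/4 = 3/2 + (1/4)*(-13) = 3/2 - 13/4 = -7/4 ≈ -1.7500)
P(211, 66) + R = 154 - 7/4 = 609/4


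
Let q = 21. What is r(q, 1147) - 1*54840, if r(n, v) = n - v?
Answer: -55966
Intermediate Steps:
r(q, 1147) - 1*54840 = (21 - 1*1147) - 1*54840 = (21 - 1147) - 54840 = -1126 - 54840 = -55966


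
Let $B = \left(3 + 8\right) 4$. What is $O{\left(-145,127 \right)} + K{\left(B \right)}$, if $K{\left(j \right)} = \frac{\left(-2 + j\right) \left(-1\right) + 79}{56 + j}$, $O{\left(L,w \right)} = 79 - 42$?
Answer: $\frac{3737}{100} \approx 37.37$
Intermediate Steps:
$O{\left(L,w \right)} = 37$
$B = 44$ ($B = 11 \cdot 4 = 44$)
$K{\left(j \right)} = \frac{81 - j}{56 + j}$ ($K{\left(j \right)} = \frac{\left(2 - j\right) + 79}{56 + j} = \frac{81 - j}{56 + j}$)
$O{\left(-145,127 \right)} + K{\left(B \right)} = 37 + \frac{81 - 44}{56 + 44} = 37 + \frac{81 - 44}{100} = 37 + \frac{1}{100} \cdot 37 = 37 + \frac{37}{100} = \frac{3737}{100}$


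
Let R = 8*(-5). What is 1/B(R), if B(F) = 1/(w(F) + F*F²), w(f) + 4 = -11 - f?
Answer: -63975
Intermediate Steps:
R = -40
w(f) = -15 - f (w(f) = -4 + (-11 - f) = -15 - f)
B(F) = 1/(-15 + F³ - F) (B(F) = 1/((-15 - F) + F*F²) = 1/((-15 - F) + F³) = 1/(-15 + F³ - F))
1/B(R) = 1/(1/(-15 + (-40)³ - 1*(-40))) = 1/(1/(-15 - 64000 + 40)) = 1/(1/(-63975)) = 1/(-1/63975) = -63975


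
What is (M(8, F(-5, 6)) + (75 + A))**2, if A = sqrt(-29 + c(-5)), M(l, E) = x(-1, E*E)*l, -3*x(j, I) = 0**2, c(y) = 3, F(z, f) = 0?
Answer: (75 + I*sqrt(26))**2 ≈ 5599.0 + 764.85*I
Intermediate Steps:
x(j, I) = 0 (x(j, I) = -1/3*0**2 = -1/3*0 = 0)
M(l, E) = 0 (M(l, E) = 0*l = 0)
A = I*sqrt(26) (A = sqrt(-29 + 3) = sqrt(-26) = I*sqrt(26) ≈ 5.099*I)
(M(8, F(-5, 6)) + (75 + A))**2 = (0 + (75 + I*sqrt(26)))**2 = (75 + I*sqrt(26))**2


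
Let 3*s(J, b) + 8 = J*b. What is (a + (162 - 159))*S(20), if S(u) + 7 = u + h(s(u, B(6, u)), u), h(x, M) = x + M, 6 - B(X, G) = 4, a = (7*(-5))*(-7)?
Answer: 32488/3 ≈ 10829.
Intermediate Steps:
a = 245 (a = -35*(-7) = 245)
B(X, G) = 2 (B(X, G) = 6 - 1*4 = 6 - 4 = 2)
s(J, b) = -8/3 + J*b/3 (s(J, b) = -8/3 + (J*b)/3 = -8/3 + J*b/3)
h(x, M) = M + x
S(u) = -29/3 + 8*u/3 (S(u) = -7 + (u + (u + (-8/3 + (1/3)*u*2))) = -7 + (u + (u + (-8/3 + 2*u/3))) = -7 + (u + (-8/3 + 5*u/3)) = -7 + (-8/3 + 8*u/3) = -29/3 + 8*u/3)
(a + (162 - 159))*S(20) = (245 + (162 - 159))*(-29/3 + (8/3)*20) = (245 + 3)*(-29/3 + 160/3) = 248*(131/3) = 32488/3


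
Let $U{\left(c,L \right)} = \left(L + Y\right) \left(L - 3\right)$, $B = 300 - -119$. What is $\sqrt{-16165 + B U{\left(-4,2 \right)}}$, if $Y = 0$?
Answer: $7 i \sqrt{347} \approx 130.4 i$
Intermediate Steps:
$B = 419$ ($B = 300 + 119 = 419$)
$U{\left(c,L \right)} = L \left(-3 + L\right)$ ($U{\left(c,L \right)} = \left(L + 0\right) \left(L - 3\right) = L \left(-3 + L\right)$)
$\sqrt{-16165 + B U{\left(-4,2 \right)}} = \sqrt{-16165 + 419 \cdot 2 \left(-3 + 2\right)} = \sqrt{-16165 + 419 \cdot 2 \left(-1\right)} = \sqrt{-16165 + 419 \left(-2\right)} = \sqrt{-16165 - 838} = \sqrt{-17003} = 7 i \sqrt{347}$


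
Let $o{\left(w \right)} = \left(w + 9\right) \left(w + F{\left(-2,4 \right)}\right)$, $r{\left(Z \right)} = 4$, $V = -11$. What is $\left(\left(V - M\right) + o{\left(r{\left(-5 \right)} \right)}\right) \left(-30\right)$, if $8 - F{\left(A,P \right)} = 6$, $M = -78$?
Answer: $-4350$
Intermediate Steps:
$F{\left(A,P \right)} = 2$ ($F{\left(A,P \right)} = 8 - 6 = 2$)
$o{\left(w \right)} = \left(2 + w\right) \left(9 + w\right)$ ($o{\left(w \right)} = \left(w + 9\right) \left(w + 2\right) = \left(9 + w\right) \left(2 + w\right) = \left(2 + w\right) \left(9 + w\right)$)
$\left(\left(V - M\right) + o{\left(r{\left(-5 \right)} \right)}\right) \left(-30\right) = \left(\left(-11 - -78\right) + \left(18 + 4^{2} + 11 \cdot 4\right)\right) \left(-30\right) = \left(\left(-11 + 78\right) + \left(18 + 16 + 44\right)\right) \left(-30\right) = \left(67 + 78\right) \left(-30\right) = 145 \left(-30\right) = -4350$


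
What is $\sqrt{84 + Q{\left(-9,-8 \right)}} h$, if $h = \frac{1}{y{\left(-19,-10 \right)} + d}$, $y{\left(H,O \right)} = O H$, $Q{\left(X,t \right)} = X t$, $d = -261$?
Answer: $- \frac{2 \sqrt{39}}{71} \approx -0.17592$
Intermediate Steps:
$y{\left(H,O \right)} = H O$
$h = - \frac{1}{71}$ ($h = \frac{1}{\left(-19\right) \left(-10\right) - 261} = \frac{1}{190 - 261} = \frac{1}{-71} = - \frac{1}{71} \approx -0.014085$)
$\sqrt{84 + Q{\left(-9,-8 \right)}} h = \sqrt{84 - -72} \left(- \frac{1}{71}\right) = \sqrt{84 + 72} \left(- \frac{1}{71}\right) = \sqrt{156} \left(- \frac{1}{71}\right) = 2 \sqrt{39} \left(- \frac{1}{71}\right) = - \frac{2 \sqrt{39}}{71}$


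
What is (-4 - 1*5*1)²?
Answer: 81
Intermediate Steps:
(-4 - 1*5*1)² = (-4 - 5*1)² = (-4 - 5)² = (-9)² = 81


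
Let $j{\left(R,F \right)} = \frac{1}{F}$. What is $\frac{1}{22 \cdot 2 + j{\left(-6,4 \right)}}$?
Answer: $\frac{4}{177} \approx 0.022599$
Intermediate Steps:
$\frac{1}{22 \cdot 2 + j{\left(-6,4 \right)}} = \frac{1}{22 \cdot 2 + \frac{1}{4}} = \frac{1}{44 + \frac{1}{4}} = \frac{1}{\frac{177}{4}} = \frac{4}{177}$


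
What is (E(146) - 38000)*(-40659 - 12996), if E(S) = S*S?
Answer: 895180020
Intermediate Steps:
E(S) = S**2
(E(146) - 38000)*(-40659 - 12996) = (146**2 - 38000)*(-40659 - 12996) = (21316 - 38000)*(-53655) = -16684*(-53655) = 895180020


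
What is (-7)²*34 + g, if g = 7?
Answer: 1673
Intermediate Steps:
(-7)²*34 + g = (-7)²*34 + 7 = 49*34 + 7 = 1666 + 7 = 1673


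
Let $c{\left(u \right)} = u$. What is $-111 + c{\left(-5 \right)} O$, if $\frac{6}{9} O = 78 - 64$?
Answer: $-216$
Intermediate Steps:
$O = 21$ ($O = \frac{3 \left(78 - 64\right)}{2} = \frac{3}{2} \cdot 14 = 21$)
$-111 + c{\left(-5 \right)} O = -111 - 105 = -216$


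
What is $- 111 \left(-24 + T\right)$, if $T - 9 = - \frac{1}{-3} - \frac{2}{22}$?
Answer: $\frac{18019}{11} \approx 1638.1$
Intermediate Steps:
$T = \frac{305}{33}$ ($T = 9 - \left(- \frac{1}{3} + \frac{1}{11}\right) = 9 - - \frac{8}{33} = 9 + \left(\frac{1}{3} - \frac{1}{11}\right) = 9 + \frac{8}{33} = \frac{305}{33} \approx 9.2424$)
$- 111 \left(-24 + T\right) = - 111 \left(-24 + \frac{305}{33}\right) = \left(-111\right) \left(- \frac{487}{33}\right) = \frac{18019}{11}$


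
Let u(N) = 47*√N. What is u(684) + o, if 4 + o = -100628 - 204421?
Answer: -305053 + 282*√19 ≈ -3.0382e+5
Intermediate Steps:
o = -305053 (o = -4 + (-100628 - 204421) = -4 - 305049 = -305053)
u(684) + o = 47*√684 - 305053 = 47*(6*√19) - 305053 = 282*√19 - 305053 = -305053 + 282*√19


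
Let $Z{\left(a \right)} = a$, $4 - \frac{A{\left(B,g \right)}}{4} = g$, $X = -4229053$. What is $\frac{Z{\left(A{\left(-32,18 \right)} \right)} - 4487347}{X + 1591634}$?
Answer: $\frac{4487403}{2637419} \approx 1.7014$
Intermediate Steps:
$A{\left(B,g \right)} = 16 - 4 g$
$\frac{Z{\left(A{\left(-32,18 \right)} \right)} - 4487347}{X + 1591634} = \frac{\left(16 - 72\right) - 4487347}{-4229053 + 1591634} = \frac{\left(16 - 72\right) - 4487347}{-2637419} = \left(-56 - 4487347\right) \left(- \frac{1}{2637419}\right) = \left(-4487403\right) \left(- \frac{1}{2637419}\right) = \frac{4487403}{2637419}$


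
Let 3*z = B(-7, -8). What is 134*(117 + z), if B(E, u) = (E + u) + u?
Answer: 43952/3 ≈ 14651.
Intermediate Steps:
B(E, u) = E + 2*u
z = -23/3 (z = (-7 + 2*(-8))/3 = (-7 - 16)/3 = (1/3)*(-23) = -23/3 ≈ -7.6667)
134*(117 + z) = 134*(117 - 23/3) = 134*(328/3) = 43952/3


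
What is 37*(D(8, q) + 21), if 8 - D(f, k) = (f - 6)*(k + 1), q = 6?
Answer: 555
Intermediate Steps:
D(f, k) = 8 - (1 + k)*(-6 + f) (D(f, k) = 8 - (f - 6)*(k + 1) = 8 - (-6 + f)*(1 + k) = 8 - (1 + k)*(-6 + f))
37*(D(8, q) + 21) = 37*((14 - 1*8 + 6*6 - 1*8*6) + 21) = 37*((14 - 8 + 36 - 48) + 21) = 37*(-6 + 21) = 37*15 = 555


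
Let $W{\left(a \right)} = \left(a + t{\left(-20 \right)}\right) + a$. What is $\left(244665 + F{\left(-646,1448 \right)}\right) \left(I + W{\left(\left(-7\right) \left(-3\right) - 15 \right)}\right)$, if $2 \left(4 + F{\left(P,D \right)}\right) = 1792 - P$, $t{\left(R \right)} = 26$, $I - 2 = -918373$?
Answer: $-225799718040$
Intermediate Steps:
$I = -918371$ ($I = 2 - 918373 = -918371$)
$F{\left(P,D \right)} = 892 - \frac{P}{2}$ ($F{\left(P,D \right)} = -4 + \frac{1792 - P}{2} = -4 - \left(-896 + \frac{P}{2}\right) = 892 - \frac{P}{2}$)
$W{\left(a \right)} = 26 + 2 a$ ($W{\left(a \right)} = \left(a + 26\right) + a = \left(26 + a\right) + a = 26 + 2 a$)
$\left(244665 + F{\left(-646,1448 \right)}\right) \left(I + W{\left(\left(-7\right) \left(-3\right) - 15 \right)}\right) = \left(244665 + \left(892 - -323\right)\right) \left(-918371 + \left(26 + 2 \left(\left(-7\right) \left(-3\right) - 15\right)\right)\right) = \left(244665 + \left(892 + 323\right)\right) \left(-918371 + \left(26 + 2 \left(21 - 15\right)\right)\right) = \left(244665 + 1215\right) \left(-918371 + \left(26 + 2 \cdot 6\right)\right) = 245880 \left(-918371 + \left(26 + 12\right)\right) = 245880 \left(-918371 + 38\right) = 245880 \left(-918333\right) = -225799718040$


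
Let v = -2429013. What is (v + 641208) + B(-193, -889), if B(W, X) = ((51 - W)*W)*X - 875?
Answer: 40076108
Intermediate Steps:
B(W, X) = -875 + W*X*(51 - W) (B(W, X) = (W*(51 - W))*X - 875 = W*X*(51 - W) - 875 = -875 + W*X*(51 - W))
(v + 641208) + B(-193, -889) = (-2429013 + 641208) + (-875 - 1*(-889)*(-193)² + 51*(-193)*(-889)) = -1787805 + (-875 - 1*(-889)*37249 + 8750427) = -1787805 + (-875 + 33114361 + 8750427) = -1787805 + 41863913 = 40076108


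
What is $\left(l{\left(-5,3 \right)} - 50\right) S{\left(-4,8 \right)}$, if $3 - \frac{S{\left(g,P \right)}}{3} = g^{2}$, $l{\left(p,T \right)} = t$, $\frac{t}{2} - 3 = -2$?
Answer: $1872$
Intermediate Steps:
$t = 2$ ($t = 6 + 2 \left(-2\right) = 6 - 4 = 2$)
$l{\left(p,T \right)} = 2$
$S{\left(g,P \right)} = 9 - 3 g^{2}$
$\left(l{\left(-5,3 \right)} - 50\right) S{\left(-4,8 \right)} = \left(2 - 50\right) \left(9 - 3 \left(-4\right)^{2}\right) = - 48 \left(9 - 48\right) = \left(-48\right) \left(-39\right) = 1872$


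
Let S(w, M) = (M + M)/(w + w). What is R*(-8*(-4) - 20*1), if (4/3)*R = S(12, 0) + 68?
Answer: 612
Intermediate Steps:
S(w, M) = M/w (S(w, M) = (2*M)/((2*w)) = (2*M)*(1/(2*w)) = M/w)
R = 51 (R = 3*(0/12 + 68)/4 = 3*(0*(1/12) + 68)/4 = 3*(0 + 68)/4 = (3/4)*68 = 51)
R*(-8*(-4) - 20*1) = 51*(-8*(-4) - 20*1) = 51*(32 - 20) = 51*12 = 612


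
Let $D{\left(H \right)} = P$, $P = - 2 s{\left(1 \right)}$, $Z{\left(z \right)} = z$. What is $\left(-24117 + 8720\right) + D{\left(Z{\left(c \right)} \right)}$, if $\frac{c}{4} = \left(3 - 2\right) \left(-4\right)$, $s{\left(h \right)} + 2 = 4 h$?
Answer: $-15401$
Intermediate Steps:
$s{\left(h \right)} = -2 + 4 h$
$c = -16$ ($c = 4 \left(3 - 2\right) \left(-4\right) = 4 \cdot 1 \left(-4\right) = 4 \left(-4\right) = -16$)
$P = -4$ ($P = - 2 \left(-2 + 4 \cdot 1\right) = - 2 \left(-2 + 4\right) = \left(-2\right) 2 = -4$)
$D{\left(H \right)} = -4$
$\left(-24117 + 8720\right) + D{\left(Z{\left(c \right)} \right)} = \left(-24117 + 8720\right) - 4 = -15397 - 4 = -15401$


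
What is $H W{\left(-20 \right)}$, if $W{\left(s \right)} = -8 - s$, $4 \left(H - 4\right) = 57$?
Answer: $219$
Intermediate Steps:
$H = \frac{73}{4}$ ($H = 4 + \frac{1}{4} \cdot 57 = 4 + \frac{57}{4} = \frac{73}{4} \approx 18.25$)
$H W{\left(-20 \right)} = \frac{73 \left(-8 - -20\right)}{4} = \frac{73 \left(-8 + 20\right)}{4} = \frac{73}{4} \cdot 12 = 219$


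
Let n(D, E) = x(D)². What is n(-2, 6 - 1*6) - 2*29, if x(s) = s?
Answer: -54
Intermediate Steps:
n(D, E) = D²
n(-2, 6 - 1*6) - 2*29 = (-2)² - 2*29 = 4 - 58 = -54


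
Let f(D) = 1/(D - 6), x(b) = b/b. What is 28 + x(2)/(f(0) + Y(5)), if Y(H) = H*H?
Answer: 4178/149 ≈ 28.040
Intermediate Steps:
x(b) = 1
Y(H) = H**2
f(D) = 1/(-6 + D)
28 + x(2)/(f(0) + Y(5)) = 28 + 1/(1/(-6 + 0) + 5**2) = 28 + 1/(1/(-6) + 25) = 28 + 1/(-1/6 + 25) = 28 + 1/(149/6) = 28 + 1*(6/149) = 28 + 6/149 = 4178/149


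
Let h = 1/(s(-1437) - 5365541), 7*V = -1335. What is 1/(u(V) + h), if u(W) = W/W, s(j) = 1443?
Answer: 5364098/5364097 ≈ 1.0000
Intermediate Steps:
V = -1335/7 (V = (⅐)*(-1335) = -1335/7 ≈ -190.71)
h = -1/5364098 (h = 1/(1443 - 5365541) = 1/(-5364098) = -1/5364098 ≈ -1.8642e-7)
u(W) = 1
1/(u(V) + h) = 1/(1 - 1/5364098) = 1/(5364097/5364098) = 5364098/5364097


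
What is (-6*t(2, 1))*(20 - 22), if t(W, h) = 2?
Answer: 24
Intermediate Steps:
(-6*t(2, 1))*(20 - 22) = (-6*2)*(20 - 22) = -12*(-2) = 24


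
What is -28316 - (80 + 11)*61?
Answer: -33867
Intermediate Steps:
-28316 - (80 + 11)*61 = -28316 - 91*61 = -28316 - 1*5551 = -28316 - 5551 = -33867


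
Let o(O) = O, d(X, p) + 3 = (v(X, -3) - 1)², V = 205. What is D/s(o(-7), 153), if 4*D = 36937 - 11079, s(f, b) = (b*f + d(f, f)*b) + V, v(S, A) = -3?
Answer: 12929/2246 ≈ 5.7565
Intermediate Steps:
d(X, p) = 13 (d(X, p) = -3 + (-3 - 1)² = -3 + (-4)² = -3 + 16 = 13)
s(f, b) = 205 + 13*b + b*f (s(f, b) = (b*f + 13*b) + 205 = (13*b + b*f) + 205 = 205 + 13*b + b*f)
D = 12929/2 (D = (36937 - 11079)/4 = (¼)*25858 = 12929/2 ≈ 6464.5)
D/s(o(-7), 153) = 12929/(2*(205 + 13*153 + 153*(-7))) = 12929/(2*(205 + 1989 - 1071)) = (12929/2)/1123 = (12929/2)*(1/1123) = 12929/2246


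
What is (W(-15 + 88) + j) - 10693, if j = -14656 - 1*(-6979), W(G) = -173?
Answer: -18543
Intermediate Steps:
j = -7677 (j = -14656 + 6979 = -7677)
(W(-15 + 88) + j) - 10693 = (-173 - 7677) - 10693 = -7850 - 10693 = -18543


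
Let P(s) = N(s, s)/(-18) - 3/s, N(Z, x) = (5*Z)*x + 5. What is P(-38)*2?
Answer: -137248/171 ≈ -802.62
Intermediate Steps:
N(Z, x) = 5 + 5*Z*x (N(Z, x) = 5*Z*x + 5 = 5 + 5*Z*x)
P(s) = -5/18 - 3/s - 5*s²/18 (P(s) = (5 + 5*s*s)/(-18) - 3/s = (5 + 5*s²)*(-1/18) - 3/s = (-5/18 - 5*s²/18) - 3/s = -5/18 - 3/s - 5*s²/18)
P(-38)*2 = ((1/18)*(-54 + 5*(-38)*(-1 - 1*(-38)²))/(-38))*2 = ((1/18)*(-1/38)*(-54 + 5*(-38)*(-1 - 1*1444)))*2 = ((1/18)*(-1/38)*(-54 + 5*(-38)*(-1 - 1444)))*2 = ((1/18)*(-1/38)*(-54 + 5*(-38)*(-1445)))*2 = ((1/18)*(-1/38)*(-54 + 274550))*2 = ((1/18)*(-1/38)*274496)*2 = -68624/171*2 = -137248/171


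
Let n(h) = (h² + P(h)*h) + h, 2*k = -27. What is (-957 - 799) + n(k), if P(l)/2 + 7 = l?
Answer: -4135/4 ≈ -1033.8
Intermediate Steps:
k = -27/2 (k = (½)*(-27) = -27/2 ≈ -13.500)
P(l) = -14 + 2*l
n(h) = h + h² + h*(-14 + 2*h) (n(h) = (h² + (-14 + 2*h)*h) + h = (h² + h*(-14 + 2*h)) + h = h + h² + h*(-14 + 2*h))
(-957 - 799) + n(k) = (-957 - 799) - 27*(-13 + 3*(-27/2))/2 = -1756 - 27*(-13 - 81/2)/2 = -1756 - 27/2*(-107/2) = -1756 + 2889/4 = -4135/4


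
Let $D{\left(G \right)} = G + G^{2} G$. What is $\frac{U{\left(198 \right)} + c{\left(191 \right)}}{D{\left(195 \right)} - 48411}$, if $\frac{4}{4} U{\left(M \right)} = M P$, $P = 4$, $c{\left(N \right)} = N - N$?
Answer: $\frac{264}{2455553} \approx 0.00010751$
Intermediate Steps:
$c{\left(N \right)} = 0$
$D{\left(G \right)} = G + G^{3}$
$U{\left(M \right)} = 4 M$ ($U{\left(M \right)} = M 4 = 4 M$)
$\frac{U{\left(198 \right)} + c{\left(191 \right)}}{D{\left(195 \right)} - 48411} = \frac{4 \cdot 198 + 0}{\left(195 + 195^{3}\right) - 48411} = \frac{792 + 0}{\left(195 + 7414875\right) - 48411} = \frac{792}{7415070 - 48411} = \frac{792}{7366659} = 792 \cdot \frac{1}{7366659} = \frac{264}{2455553}$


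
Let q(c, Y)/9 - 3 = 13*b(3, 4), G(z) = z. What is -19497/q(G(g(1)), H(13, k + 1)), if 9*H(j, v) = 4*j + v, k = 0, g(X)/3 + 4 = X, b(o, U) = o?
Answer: -6499/126 ≈ -51.579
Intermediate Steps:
g(X) = -12 + 3*X
H(j, v) = v/9 + 4*j/9 (H(j, v) = (4*j + v)/9 = (v + 4*j)/9 = v/9 + 4*j/9)
q(c, Y) = 378 (q(c, Y) = 27 + 9*(13*3) = 27 + 9*39 = 27 + 351 = 378)
-19497/q(G(g(1)), H(13, k + 1)) = -19497/378 = -19497*1/378 = -6499/126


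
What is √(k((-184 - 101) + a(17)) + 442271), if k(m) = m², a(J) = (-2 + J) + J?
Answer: 2*√126570 ≈ 711.53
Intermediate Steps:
a(J) = -2 + 2*J
√(k((-184 - 101) + a(17)) + 442271) = √(((-184 - 101) + (-2 + 2*17))² + 442271) = √((-285 + (-2 + 34))² + 442271) = √((-285 + 32)² + 442271) = √((-253)² + 442271) = √(64009 + 442271) = √506280 = 2*√126570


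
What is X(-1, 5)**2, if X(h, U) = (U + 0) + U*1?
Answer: 100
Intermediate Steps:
X(h, U) = 2*U (X(h, U) = U + U = 2*U)
X(-1, 5)**2 = (2*5)**2 = 10**2 = 100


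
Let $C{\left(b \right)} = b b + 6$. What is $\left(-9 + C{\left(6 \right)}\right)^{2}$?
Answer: $1089$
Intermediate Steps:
$C{\left(b \right)} = 6 + b^{2}$ ($C{\left(b \right)} = b^{2} + 6 = 6 + b^{2}$)
$\left(-9 + C{\left(6 \right)}\right)^{2} = \left(-9 + \left(6 + 6^{2}\right)\right)^{2} = \left(-9 + \left(6 + 36\right)\right)^{2} = \left(-9 + 42\right)^{2} = 33^{2} = 1089$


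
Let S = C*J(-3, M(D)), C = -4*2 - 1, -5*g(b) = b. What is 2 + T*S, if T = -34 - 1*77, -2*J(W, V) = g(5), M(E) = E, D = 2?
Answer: 1003/2 ≈ 501.50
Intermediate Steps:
g(b) = -b/5
J(W, V) = ½ (J(W, V) = -(-1)*5/10 = -½*(-1) = ½)
C = -9 (C = -8 - 1 = -9)
T = -111 (T = -34 - 77 = -111)
S = -9/2 (S = -9*½ = -9/2 ≈ -4.5000)
2 + T*S = 2 - 111*(-9/2) = 2 + 999/2 = 1003/2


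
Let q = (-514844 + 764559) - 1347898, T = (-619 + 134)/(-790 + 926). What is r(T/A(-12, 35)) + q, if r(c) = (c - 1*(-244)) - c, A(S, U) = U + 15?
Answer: -1097939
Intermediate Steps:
T = -485/136 ≈ -3.5662
A(S, U) = 15 + U
r(c) = 244 (r(c) = (c + 244) - c = (244 + c) - c = 244)
q = -1098183 (q = 249715 - 1347898 = -1098183)
r(T/A(-12, 35)) + q = 244 - 1098183 = -1097939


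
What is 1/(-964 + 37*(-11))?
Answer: -1/1371 ≈ -0.00072939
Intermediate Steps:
1/(-964 + 37*(-11)) = 1/(-964 - 407) = 1/(-1371) = -1/1371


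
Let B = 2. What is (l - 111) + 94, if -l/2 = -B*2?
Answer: -9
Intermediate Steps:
l = 8 (l = -2*(-1*2)*2 = -(-4)*2 = -2*(-4) = 8)
(l - 111) + 94 = (8 - 111) + 94 = -103 + 94 = -9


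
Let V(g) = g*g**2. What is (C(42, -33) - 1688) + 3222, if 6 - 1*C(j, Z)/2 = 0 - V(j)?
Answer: 149722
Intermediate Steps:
V(g) = g**3
C(j, Z) = 12 + 2*j**3 (C(j, Z) = 12 - 2*(0 - j**3) = 12 - (-2)*j**3 = 12 + 2*j**3)
(C(42, -33) - 1688) + 3222 = ((12 + 2*42**3) - 1688) + 3222 = ((12 + 2*74088) - 1688) + 3222 = ((12 + 148176) - 1688) + 3222 = (148188 - 1688) + 3222 = 146500 + 3222 = 149722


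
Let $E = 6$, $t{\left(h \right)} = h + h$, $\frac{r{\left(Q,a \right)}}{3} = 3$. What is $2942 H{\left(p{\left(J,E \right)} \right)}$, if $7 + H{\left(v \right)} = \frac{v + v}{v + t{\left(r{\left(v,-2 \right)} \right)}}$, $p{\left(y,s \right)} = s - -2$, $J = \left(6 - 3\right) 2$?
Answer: $- \frac{244186}{13} \approx -18784.0$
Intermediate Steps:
$J = 6$ ($J = 3 \cdot 2 = 6$)
$r{\left(Q,a \right)} = 9$ ($r{\left(Q,a \right)} = 3 \cdot 3 = 9$)
$t{\left(h \right)} = 2 h$
$p{\left(y,s \right)} = 2 + s$ ($p{\left(y,s \right)} = s + 2 = 2 + s$)
$H{\left(v \right)} = -7 + \frac{2 v}{18 + v}$ ($H{\left(v \right)} = -7 + \frac{v + v}{v + 2 \cdot 9} = -7 + \frac{2 v}{v + 18} = -7 + \frac{2 v}{18 + v}$)
$2942 H{\left(p{\left(J,E \right)} \right)} = 2942 \frac{-126 - 5 \left(2 + 6\right)}{18 + \left(2 + 6\right)} = 2942 \frac{-126 - 40}{18 + 8} = 2942 \frac{-126 - 40}{26} = 2942 \cdot \frac{1}{26} \left(-166\right) = 2942 \left(- \frac{83}{13}\right) = - \frac{244186}{13}$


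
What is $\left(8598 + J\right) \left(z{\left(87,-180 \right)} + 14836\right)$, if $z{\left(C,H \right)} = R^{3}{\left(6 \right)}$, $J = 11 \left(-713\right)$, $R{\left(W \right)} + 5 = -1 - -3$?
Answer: $11180795$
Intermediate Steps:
$R{\left(W \right)} = -3$ ($R{\left(W \right)} = -5 - -2 = -5 + \left(-1 + 3\right) = -5 + 2 = -3$)
$J = -7843$
$z{\left(C,H \right)} = -27$ ($z{\left(C,H \right)} = \left(-3\right)^{3} = -27$)
$\left(8598 + J\right) \left(z{\left(87,-180 \right)} + 14836\right) = \left(8598 - 7843\right) \left(-27 + 14836\right) = 755 \cdot 14809 = 11180795$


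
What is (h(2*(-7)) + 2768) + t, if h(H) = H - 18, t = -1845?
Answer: 891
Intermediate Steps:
h(H) = -18 + H
(h(2*(-7)) + 2768) + t = ((-18 + 2*(-7)) + 2768) - 1845 = ((-18 - 14) + 2768) - 1845 = (-32 + 2768) - 1845 = 2736 - 1845 = 891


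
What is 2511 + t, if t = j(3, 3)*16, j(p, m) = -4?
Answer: 2447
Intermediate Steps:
t = -64 (t = -4*16 = -64)
2511 + t = 2511 - 64 = 2447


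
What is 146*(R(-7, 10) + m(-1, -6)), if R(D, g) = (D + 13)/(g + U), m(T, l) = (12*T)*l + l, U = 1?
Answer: 106872/11 ≈ 9715.6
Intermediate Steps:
m(T, l) = l + 12*T*l (m(T, l) = 12*T*l + l = l + 12*T*l)
R(D, g) = (13 + D)/(1 + g) (R(D, g) = (D + 13)/(g + 1) = (13 + D)/(1 + g))
146*(R(-7, 10) + m(-1, -6)) = 146*((13 - 7)/(1 + 10) - 6*(1 + 12*(-1))) = 146*(6/11 - 6*(1 - 12)) = 146*((1/11)*6 - 6*(-11)) = 146*(6/11 + 66) = 146*(732/11) = 106872/11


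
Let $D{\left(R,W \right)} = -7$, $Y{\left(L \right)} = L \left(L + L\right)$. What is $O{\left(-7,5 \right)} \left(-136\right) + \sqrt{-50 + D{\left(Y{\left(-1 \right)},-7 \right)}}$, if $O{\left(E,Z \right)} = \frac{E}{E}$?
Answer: $-136 + i \sqrt{57} \approx -136.0 + 7.5498 i$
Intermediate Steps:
$O{\left(E,Z \right)} = 1$
$Y{\left(L \right)} = 2 L^{2}$ ($Y{\left(L \right)} = L 2 L = 2 L^{2}$)
$O{\left(-7,5 \right)} \left(-136\right) + \sqrt{-50 + D{\left(Y{\left(-1 \right)},-7 \right)}} = 1 \left(-136\right) + \sqrt{-50 - 7} = -136 + \sqrt{-57} = -136 + i \sqrt{57}$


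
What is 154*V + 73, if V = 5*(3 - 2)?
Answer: 843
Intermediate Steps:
V = 5 (V = 5*1 = 5)
154*V + 73 = 154*5 + 73 = 770 + 73 = 843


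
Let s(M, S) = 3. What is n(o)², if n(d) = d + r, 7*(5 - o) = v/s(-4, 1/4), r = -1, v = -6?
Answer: 900/49 ≈ 18.367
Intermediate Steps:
o = 37/7 (o = 5 - (-6)/(7*3) = 5 - ⅐*(-2) = 5 + 2/7 = 37/7 ≈ 5.2857)
n(d) = -1 + d (n(d) = d - 1 = -1 + d)
n(o)² = (-1 + 37/7)² = (30/7)² = 900/49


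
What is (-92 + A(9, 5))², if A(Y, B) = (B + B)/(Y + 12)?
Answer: 3694084/441 ≈ 8376.6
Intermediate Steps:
A(Y, B) = 2*B/(12 + Y) (A(Y, B) = (2*B)/(12 + Y) = 2*B/(12 + Y))
(-92 + A(9, 5))² = (-92 + 2*5/(12 + 9))² = (-92 + 2*5/21)² = (-92 + 2*5*(1/21))² = (-92 + 10/21)² = (-1922/21)² = 3694084/441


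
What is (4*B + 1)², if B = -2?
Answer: 49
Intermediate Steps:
(4*B + 1)² = (4*(-2) + 1)² = (-8 + 1)² = (-7)² = 49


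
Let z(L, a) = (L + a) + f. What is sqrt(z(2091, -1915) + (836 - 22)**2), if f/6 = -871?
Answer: sqrt(657546) ≈ 810.89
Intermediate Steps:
f = -5226 (f = 6*(-871) = -5226)
z(L, a) = -5226 + L + a (z(L, a) = (L + a) - 5226 = -5226 + L + a)
sqrt(z(2091, -1915) + (836 - 22)**2) = sqrt((-5226 + 2091 - 1915) + (836 - 22)**2) = sqrt(-5050 + 814**2) = sqrt(-5050 + 662596) = sqrt(657546)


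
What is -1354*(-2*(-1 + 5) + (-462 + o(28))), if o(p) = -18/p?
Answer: 4460753/7 ≈ 6.3725e+5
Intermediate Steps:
-1354*(-2*(-1 + 5) + (-462 + o(28))) = -1354*(-2*(-1 + 5) + (-462 - 18/28)) = -1354*(-2*4 + (-462 - 18*1/28)) = -1354*(-8 + (-462 - 9/14)) = -1354*(-8 - 6477/14) = -1354*(-6589/14) = 4460753/7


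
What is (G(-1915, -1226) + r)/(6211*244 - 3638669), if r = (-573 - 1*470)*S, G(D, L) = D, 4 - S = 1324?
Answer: -274969/424637 ≈ -0.64754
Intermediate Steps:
S = -1320 (S = 4 - 1*1324 = 4 - 1324 = -1320)
r = 1376760 (r = (-573 - 1*470)*(-1320) = (-573 - 470)*(-1320) = -1043*(-1320) = 1376760)
(G(-1915, -1226) + r)/(6211*244 - 3638669) = (-1915 + 1376760)/(6211*244 - 3638669) = 1374845/(1515484 - 3638669) = 1374845/(-2123185) = 1374845*(-1/2123185) = -274969/424637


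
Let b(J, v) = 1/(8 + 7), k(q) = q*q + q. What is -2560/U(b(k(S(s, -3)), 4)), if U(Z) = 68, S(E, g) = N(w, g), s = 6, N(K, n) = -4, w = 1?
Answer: -640/17 ≈ -37.647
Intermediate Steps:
S(E, g) = -4
k(q) = q + q**2 (k(q) = q**2 + q = q + q**2)
b(J, v) = 1/15
-2560/U(b(k(S(s, -3)), 4)) = -2560/68 = -2560*1/68 = -640/17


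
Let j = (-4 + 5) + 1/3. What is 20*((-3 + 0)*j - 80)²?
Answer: 141120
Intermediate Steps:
j = 4/3 (j = 1 + ⅓ = 4/3 ≈ 1.3333)
20*((-3 + 0)*j - 80)² = 20*((-3 + 0)*(4/3) - 80)² = 20*(-3*4/3 - 80)² = 20*(-4 - 80)² = 20*(-84)² = 20*7056 = 141120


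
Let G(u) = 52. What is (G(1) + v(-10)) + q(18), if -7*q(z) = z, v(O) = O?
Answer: 276/7 ≈ 39.429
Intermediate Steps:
q(z) = -z/7
(G(1) + v(-10)) + q(18) = (52 - 10) - ⅐*18 = 42 - 18/7 = 276/7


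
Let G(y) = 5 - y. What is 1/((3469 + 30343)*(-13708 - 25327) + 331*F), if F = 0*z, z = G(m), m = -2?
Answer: -1/1319851420 ≈ -7.5766e-10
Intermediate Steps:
z = 7 (z = 5 - 1*(-2) = 5 + 2 = 7)
F = 0 (F = 0*7 = 0)
1/((3469 + 30343)*(-13708 - 25327) + 331*F) = 1/((3469 + 30343)*(-13708 - 25327) + 331*0) = 1/(33812*(-39035) + 0) = 1/(-1319851420 + 0) = 1/(-1319851420) = -1/1319851420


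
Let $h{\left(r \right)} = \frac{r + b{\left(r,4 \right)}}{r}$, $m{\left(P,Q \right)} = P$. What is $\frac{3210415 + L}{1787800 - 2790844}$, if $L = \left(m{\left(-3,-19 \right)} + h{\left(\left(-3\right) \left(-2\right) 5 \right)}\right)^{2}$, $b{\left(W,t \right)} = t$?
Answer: $- \frac{722344159}{225684900} \approx -3.2007$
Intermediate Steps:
$h{\left(r \right)} = \frac{4 + r}{r}$ ($h{\left(r \right)} = \frac{r + 4}{r} = \frac{4 + r}{r}$)
$L = \frac{784}{225}$ ($L = \left(-3 + \frac{4 + \left(-3\right) \left(-2\right) 5}{\left(-3\right) \left(-2\right) 5}\right)^{2} = \left(-3 + \frac{4 + 6 \cdot 5}{6 \cdot 5}\right)^{2} = \left(-3 + \frac{4 + 30}{30}\right)^{2} = \left(-3 + \frac{1}{30} \cdot 34\right)^{2} = \left(-3 + \frac{17}{15}\right)^{2} = \left(- \frac{28}{15}\right)^{2} = \frac{784}{225} \approx 3.4844$)
$\frac{3210415 + L}{1787800 - 2790844} = \frac{3210415 + \frac{784}{225}}{1787800 - 2790844} = \frac{722344159}{225 \left(-1003044\right)} = \frac{722344159}{225} \left(- \frac{1}{1003044}\right) = - \frac{722344159}{225684900}$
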